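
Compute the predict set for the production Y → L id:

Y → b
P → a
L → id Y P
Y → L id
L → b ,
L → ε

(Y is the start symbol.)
PREDICT(Y → L id) = (FIRST(RHS) \ {ε}) ∪ (FOLLOW(Y) if ε ∈ FIRST(RHS), i.e. RHS ⇒* ε)
FIRST(L) = { 'b', 'id', ε }
FIRST(L id) = { 'b', 'id' }
ε ∉ FIRST(L id), so FOLLOW(Y) is not added.
PREDICT(Y → L id) = { 'b', 'id' }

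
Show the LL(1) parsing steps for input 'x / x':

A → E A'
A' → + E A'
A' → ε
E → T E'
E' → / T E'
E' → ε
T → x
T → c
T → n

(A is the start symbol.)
LL(1) parsing maintains a stack (initially the start symbol over $) and the input. At each step: if the stack top is a terminal, match it against the current input token; if it is a non-terminal N, replace it with the RHS of M[N, lookahead] (the unique production whose predict set contains the lookahead).

Stack is shown with the top on the left.

Stack        Input    Action
----------------------------
A $          x / x $  output A → E A'
E A' $       x / x $  output E → T E'
T E' A' $    x / x $  output T → x
x E' A' $    x / x $  match 'x'
E' A' $      / x $    output E' → / T E'
/ T E' A' $  / x $    match '/'
T E' A' $    x $      output T → x
x E' A' $    x $      match 'x'
E' A' $      $        output E' → ε
A' $         $        output A' → ε
$            $        accept

The string is accepted.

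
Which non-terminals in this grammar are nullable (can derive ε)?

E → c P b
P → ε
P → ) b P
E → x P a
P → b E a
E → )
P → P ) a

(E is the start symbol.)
{ 'P' }

A non-terminal is nullable if it can derive ε (the empty string): either it has an ε-production, or it has a production whose right-hand side consists entirely of nullable non-terminals.

ε-productions: P → ε
So P is immediately nullable.
No further non-terminal can be added: every production for the remaining non-terminals contains a terminal or a non-nullable non-terminal.
Nullable = { 'P' }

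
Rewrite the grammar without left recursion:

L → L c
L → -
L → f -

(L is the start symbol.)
L is directly left-recursive. The standard transformation for
  A → A α₁ | ... | A α_m | β₁ | ... | β_n
is
  A  → β₁ A' | ... | β_n A'
  A' → α₁ A' | ... | α_m A' | ε

L → - becomes L → - L'
L → f - becomes L → f - L'
L → L c becomes L' → c L'
Add L' → ε

Resulting grammar:
L → - L'
L → f - L'
L' → c L'
L' → ε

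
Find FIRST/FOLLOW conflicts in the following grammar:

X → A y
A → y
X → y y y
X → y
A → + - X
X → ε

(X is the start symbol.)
A FIRST/FOLLOW conflict occurs when a non-terminal N has a nullable alternative N → β (β ⇒* ε) and another alternative N → α with FIRST(α) ∩ FOLLOW(N) ≠ ∅: on such a lookahead the parser cannot decide between expanding α and letting N vanish via β.

Nullable non-terminals: X.
FIRST sets used below: FIRST(A) = { '+', 'y' }

X: nullable alternative(s) X → ε; FOLLOW(X) = { $, 'y' }
  X → A y: FIRST \ {ε} = { '+', 'y' } — overlaps FOLLOW(X) on { 'y' }: CONFLICT
  X → y y y: FIRST \ {ε} = { 'y' } — overlaps FOLLOW(X) on { 'y' }: CONFLICT
  X → y: FIRST \ {ε} = { 'y' } — overlaps FOLLOW(X) on { 'y' }: CONFLICT
  X → ε: FIRST \ {ε} = { } — this is the only nullable alternative, skip

A has no nullable alternative, so no FIRST/FOLLOW check is needed there.

So the grammar has 3 FIRST/FOLLOW conflicts (marked CONFLICT above).

Answer: Yes. X → A y with FOLLOW(X) on { 'y' }; X → y y y with FOLLOW(X) on { 'y' }; X → y with FOLLOW(X) on { 'y' }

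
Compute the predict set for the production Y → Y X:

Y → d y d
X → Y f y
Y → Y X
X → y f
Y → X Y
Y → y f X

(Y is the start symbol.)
{ 'd', 'y' }

PREDICT(Y → Y X) = (FIRST(RHS) \ {ε}) ∪ (FOLLOW(Y) if ε ∈ FIRST(RHS), i.e. RHS ⇒* ε)
FIRST(Y) = { 'd', 'y' }
FIRST(Y X) = { 'd', 'y' }
ε ∉ FIRST(Y X), so FOLLOW(Y) is not added.
PREDICT(Y → Y X) = { 'd', 'y' }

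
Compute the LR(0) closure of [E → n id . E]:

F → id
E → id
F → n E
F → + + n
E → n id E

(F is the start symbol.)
{ [E → . id], [E → . n id E], [E → n id . E] }

Start with: [E → n id . E]
  [E → n id . E] has the dot before E: add [E → . id], [E → . n id E]
No further items can be added.

CLOSURE = { [E → . id], [E → . n id E], [E → n id . E] }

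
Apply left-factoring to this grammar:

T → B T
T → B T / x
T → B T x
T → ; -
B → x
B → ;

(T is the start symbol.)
Left-factoring transforms A → αβ₁ | αβ₂ into A → αA' and A' → β₁ | β₂
(α is the longest common prefix among the alternatives). Repeat until
no nonterminal has two alternatives with a common prefix.

Round 1: T has alternatives sharing prefix 'B T'. Introduce T': T → B T T'
  Add: T' → ε
  Add: T' → / x
  Add: T' → x

No remaining common prefixes — done.

Resulting grammar:
T → B T T'
T' → ε
T' → / x
T' → x
T → ; -
B → x
B → ;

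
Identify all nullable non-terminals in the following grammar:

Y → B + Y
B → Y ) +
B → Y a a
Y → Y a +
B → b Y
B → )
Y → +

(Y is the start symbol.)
None

There are no ε-productions, so no non-terminal can derive ε.
No non-terminals are nullable.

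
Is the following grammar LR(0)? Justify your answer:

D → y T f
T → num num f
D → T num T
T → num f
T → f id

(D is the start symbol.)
Augment with D' → D and build the canonical LR(0) collection (I0 = CLOSURE({[D' → . D]}), then GOTO on every symbol after a dot until no new states appear). It has 14 states:
  I0: { [D → . T num T], [D → . y T f], [D' → . D], [T → . f id], [T → . num f], [T → . num num f] }  — shift
  I1: { [D' → D .] }  — accept
  I2: { [D → T . num T] }  — shift
  I3: { [T → f . id] }  — shift
  I4: { [T → num . f], [T → num . num f] }  — shift
  I5: { [D → y . T f], [T → . f id], [T → . num f], [T → . num num f] }  — shift
  I6: { [D → y T . f] }  — shift
  I7: { [D → y T f .] }  — reduce
  I8: { [T → num f .] }  — reduce
  I9: { [T → num num . f] }  — shift
  I10: { [T → num num f .] }  — reduce
  I11: { [T → f id .] }  — reduce
  I12: { [D → T num . T], [T → . f id], [T → . num f], [T → . num num f] }  — shift
  I13: { [D → T num T .] }  — reduce

Every state is either a pure shift/goto state or contains exactly one complete item and nothing to shift — no conflicts. The grammar is LR(0).

Answer: Yes, the grammar is LR(0)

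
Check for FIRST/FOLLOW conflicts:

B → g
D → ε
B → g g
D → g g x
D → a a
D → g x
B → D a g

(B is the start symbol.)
A FIRST/FOLLOW conflict occurs when a non-terminal N has a nullable alternative N → β (β ⇒* ε) and another alternative N → α with FIRST(α) ∩ FOLLOW(N) ≠ ∅: on such a lookahead the parser cannot decide between expanding α and letting N vanish via β.

Nullable non-terminals: D.

D: nullable alternative(s) D → ε; FOLLOW(D) = { 'a' }
  D → ε: FIRST \ {ε} = { } — this is the only nullable alternative, skip
  D → g g x: FIRST \ {ε} = { 'g' } — disjoint from FOLLOW(D)
  D → a a: FIRST \ {ε} = { 'a' } — overlaps FOLLOW(D) on { 'a' }: CONFLICT
  D → g x: FIRST \ {ε} = { 'g' } — disjoint from FOLLOW(D)

B has no nullable alternative, so no FIRST/FOLLOW check is needed there.

So the grammar has 1 FIRST/FOLLOW conflict (marked CONFLICT above).

Answer: Yes. D → a a with FOLLOW(D) on { 'a' }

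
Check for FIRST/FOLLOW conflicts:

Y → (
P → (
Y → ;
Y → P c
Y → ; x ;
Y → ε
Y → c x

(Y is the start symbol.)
No FIRST/FOLLOW conflicts.

Nullable non-terminals: Y.
FIRST sets used below: FIRST(P) = { '(' }

Y: nullable alternative(s) Y → ε; FOLLOW(Y) = { $ }
  Y → (: FIRST \ {ε} = { '(' } — disjoint from FOLLOW(Y)
  Y → ;: FIRST \ {ε} = { ';' } — disjoint from FOLLOW(Y)
  Y → P c: FIRST \ {ε} = { '(' } — disjoint from FOLLOW(Y)
  Y → ; x ;: FIRST \ {ε} = { ';' } — disjoint from FOLLOW(Y)
  Y → ε: FIRST \ {ε} = { } — this is the only nullable alternative, skip
  Y → c x: FIRST \ {ε} = { 'c' } — disjoint from FOLLOW(Y)

P has no nullable alternative, so no FIRST/FOLLOW check is needed there.

No FIRST/FOLLOW conflicts found.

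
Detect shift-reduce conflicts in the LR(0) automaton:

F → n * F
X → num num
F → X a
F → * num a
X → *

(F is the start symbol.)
Yes — I1: [X → * .] vs [F → * . num a]

Augment with F' → F and build the canonical LR(0) collection (I0 = CLOSURE({[F' → . F]}), then GOTO on every symbol after a dot until no new states appear). It has 12 states:
  I0: { [F → . * num a], [F → . X a], [F → . n * F], [F' → . F], [X → . *], [X → . num num] }  — shift
  I1: { [F → * . num a], [X → * .] }  — shift, reduce
  I2: { [F' → F .] }  — accept
  I3: { [F → X . a] }  — shift
  I4: { [F → n . * F] }  — shift
  I5: { [X → num . num] }  — shift
  I6: { [X → num num .] }  — reduce
  I7: { [F → . * num a], [F → . X a], [F → . n * F], [F → n * . F], [X → . *], [X → . num num] }  — shift
  I8: { [F → n * F .] }  — reduce
  I9: { [F → X a .] }  — reduce
  I10: { [F → * num . a] }  — shift
  I11: { [F → * num a .] }  — reduce

I1 contains reduce item [X → * .] and shift item [F → * . num a] — shift-reduce conflict.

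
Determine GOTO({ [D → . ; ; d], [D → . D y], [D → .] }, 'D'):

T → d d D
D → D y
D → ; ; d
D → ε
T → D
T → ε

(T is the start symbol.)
GOTO(I, 'D') = CLOSURE({ [A → αX.β] : [A → α.Xβ] ∈ I, X = 'D' })

Items with dot before 'D', with the dot advanced:
  [D → . D y] → [D → D . y]
Closure adds nothing (no advanced item has the dot before a non-terminal).

GOTO = { [D → D . y] }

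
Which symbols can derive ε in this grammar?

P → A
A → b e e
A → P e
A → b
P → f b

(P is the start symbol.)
None

A non-terminal is nullable if it can derive ε (the empty string): either it has an ε-production, or it has a production whose right-hand side consists entirely of nullable non-terminals.

There are no ε-productions, so no non-terminal can derive ε.
No non-terminals are nullable.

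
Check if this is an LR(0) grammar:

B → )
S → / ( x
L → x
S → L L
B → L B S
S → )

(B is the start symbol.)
Augment with B' → B and build the canonical LR(0) collection (I0 = CLOSURE({[B' → . B]}), then GOTO on every symbol after a dot until no new states appear). It has 13 states:
  I0: { [B → . )], [B → . L B S], [B' → . B], [L → . x] }  — shift
  I1: { [B → ) .] }  — reduce
  I2: { [B' → B .] }  — accept
  I3: { [B → . )], [B → . L B S], [B → L . B S], [L → . x] }  — shift
  I4: { [L → x .] }  — reduce
  I5: { [B → L B . S], [L → . x], [S → . )], [S → . / ( x], [S → . L L] }  — shift
  I6: { [S → ) .] }  — reduce
  I7: { [S → / . ( x] }  — shift
  I8: { [L → . x], [S → L . L] }  — shift
  I9: { [B → L B S .] }  — reduce
  I10: { [S → L L .] }  — reduce
  I11: { [S → / ( . x] }  — shift
  I12: { [S → / ( x .] }  — reduce

Every state is either a pure shift/goto state or contains exactly one complete item and nothing to shift — no conflicts. The grammar is LR(0).

Answer: Yes, the grammar is LR(0)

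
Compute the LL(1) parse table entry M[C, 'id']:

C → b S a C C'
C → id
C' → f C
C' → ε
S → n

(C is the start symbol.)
To find M[C, 'id'], we find productions for C where 'id' is in the predict set (PREDICT(N → α) = (FIRST(α) \ {ε}) ∪ (FOLLOW(N) if α ⇒* ε)).

C → b S a C C': PREDICT = { 'b' }
C → id: PREDICT = { 'id' }
  'id' is in predict set, so this production goes in M[C, 'id']

M[C, 'id'] = C → id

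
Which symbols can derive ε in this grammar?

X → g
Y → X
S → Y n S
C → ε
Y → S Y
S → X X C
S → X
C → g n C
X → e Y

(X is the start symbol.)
A non-terminal is nullable if it can derive ε (the empty string): either it has an ε-production, or it has a production whose right-hand side consists entirely of nullable non-terminals.

ε-productions: C → ε
So C is immediately nullable.
No further non-terminal can be added: every production for the remaining non-terminals contains a terminal or a non-nullable non-terminal.
Nullable = { 'C' }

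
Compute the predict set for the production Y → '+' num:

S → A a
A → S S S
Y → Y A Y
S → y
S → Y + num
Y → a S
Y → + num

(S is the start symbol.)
{ '+' }

PREDICT(Y → '+' num) = (FIRST(RHS) \ {ε}) ∪ (FOLLOW(Y) if ε ∈ FIRST(RHS), i.e. RHS ⇒* ε)
FIRST('+' num) = { '+' }
ε ∉ FIRST('+' num), so FOLLOW(Y) is not added.
PREDICT(Y → '+' num) = { '+' }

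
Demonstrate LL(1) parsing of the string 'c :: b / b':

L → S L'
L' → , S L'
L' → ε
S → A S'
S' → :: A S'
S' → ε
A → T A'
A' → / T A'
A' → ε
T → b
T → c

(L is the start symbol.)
LL(1) parsing maintains a stack (initially the start symbol over $) and the input. At each step: if the stack top is a terminal, match it against the current input token; if it is a non-terminal N, replace it with the RHS of M[N, lookahead] (the unique production whose predict set contains the lookahead).

Stack is shown with the top on the left.

Stack           Input         Action
------------------------------------
L $             c :: b / b $  output L → S L'
S L' $          c :: b / b $  output S → A S'
A S' L' $       c :: b / b $  output A → T A'
T A' S' L' $    c :: b / b $  output T → c
c A' S' L' $    c :: b / b $  match 'c'
A' S' L' $      :: b / b $    output A' → ε
S' L' $         :: b / b $    output S' → :: A S'
:: A S' L' $    :: b / b $    match '::'
A S' L' $       b / b $       output A → T A'
T A' S' L' $    b / b $       output T → b
b A' S' L' $    b / b $       match 'b'
A' S' L' $      / b $         output A' → / T A'
/ T A' S' L' $  / b $         match '/'
T A' S' L' $    b $           output T → b
b A' S' L' $    b $           match 'b'
A' S' L' $      $             output A' → ε
S' L' $         $             output S' → ε
L' $            $             output L' → ε
$               $             accept

The string is accepted.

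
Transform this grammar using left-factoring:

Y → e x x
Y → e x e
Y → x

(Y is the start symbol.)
Left-factoring transforms A → αβ₁ | αβ₂ into A → αA' and A' → β₁ | β₂
(α is the longest common prefix among the alternatives). Repeat until
no nonterminal has two alternatives with a common prefix.

Round 1: Y has alternatives sharing prefix 'e x'. Introduce Y': Y → e x Y'
  Add: Y' → x
  Add: Y' → e

No remaining common prefixes — done.

Resulting grammar:
Y → e x Y'
Y' → x
Y' → e
Y → x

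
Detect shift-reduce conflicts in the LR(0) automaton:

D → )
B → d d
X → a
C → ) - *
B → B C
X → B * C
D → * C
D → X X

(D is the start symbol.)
A shift-reduce conflict occurs when an LR(0) state has both:
  - a complete (reduce) item [A → α .] (dot at the end), and
  - a shift item [B → β . c γ] (dot before a terminal).

Augment with D' → D and build the canonical LR(0) collection (I0 = CLOSURE({[D' → . D]}), then GOTO on every symbol after a dot until no new states appear). It has 17 states:
  I0: { [B → . B C], [B → . d d], [D → . )], [D → . * C], [D → . X X], [D' → . D], [X → . B * C], [X → . a] }  — shift
  I1: { [D → ) .] }  — reduce
  I2: { [C → . ) - *], [D → * . C] }  — shift
  I3: { [B → B . C], [C → . ) - *], [X → B . * C] }  — shift
  I4: { [D' → D .] }  — accept
  I5: { [B → . B C], [B → . d d], [D → X . X], [X → . B * C], [X → . a] }  — shift
  I6: { [X → a .] }  — reduce
  I7: { [B → d . d] }  — shift
  I8: { [B → d d .] }  — reduce
  I9: { [D → X X .] }  — reduce
  I10: { [C → ) . - *] }  — shift
  I11: { [C → . ) - *], [X → B * . C] }  — shift
  I12: { [B → B C .] }  — reduce
  I13: { [X → B * C .] }  — reduce
  I14: { [C → ) - . *] }  — shift
  I15: { [C → ) - * .] }  — reduce
  I16: { [D → * C .] }  — reduce

No state contains both a complete item and a shift item.

Answer: No shift-reduce conflicts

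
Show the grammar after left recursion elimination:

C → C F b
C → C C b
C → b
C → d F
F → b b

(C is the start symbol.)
C is directly left-recursive. The standard transformation for
  A → A α₁ | ... | A α_m | β₁ | ... | β_n
is
  A  → β₁ A' | ... | β_n A'
  A' → α₁ A' | ... | α_m A' | ε

C → b becomes C → b C'
C → d F becomes C → d F C'
C → C F b becomes C' → F b C'
C → C C b becomes C' → C b C'
Add C' → ε

Productions for other non-terminals are unchanged:
  F → b b

Resulting grammar:
C → b C'
C → d F C'
C' → F b C'
C' → C b C'
C' → ε
F → b b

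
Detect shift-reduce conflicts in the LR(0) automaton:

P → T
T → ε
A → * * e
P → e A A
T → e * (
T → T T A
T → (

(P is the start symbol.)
Augment with P' → P and build the canonical LR(0) collection (I0 = CLOSURE({[P' → . P]}), then GOTO on every symbol after a dot until no new states appear). It has 16 states:
  I0: { [P → . T], [P → . e A A], [P' → . P], [T → . (], [T → . T T A], [T → . e * (], [T → .] }  — shift, reduce
  I1: { [T → ( .] }  — reduce
  I2: { [P' → P .] }  — accept
  I3: { [P → T .], [T → . (], [T → . T T A], [T → . e * (], [T → .], [T → T . T A] }  — shift, 2 reduces
  I4: { [A → . * * e], [P → e . A A], [T → e . * (] }  — shift
  I5: { [A → * . * e], [T → e * . (] }  — shift
  I6: { [A → . * * e], [P → e A . A] }  — shift
  I7: { [A → * . * e] }  — shift
  I8: { [P → e A A .] }  — reduce
  I9: { [A → * * . e] }  — shift
  I10: { [A → * * e .] }  — reduce
  I11: { [T → e * ( .] }  — reduce
  I12: { [A → . * * e], [T → . (], [T → . T T A], [T → . e * (], [T → .], [T → T . T A], [T → T T . A] }  — shift, reduce
  I13: { [T → e . * (] }  — shift
  I14: { [T → e * . (] }  — shift
  I15: { [T → T T A .] }  — reduce

I0 contains reduce item [T → .] and shift items [P → . e A A], [T → . (], [T → . e * (] — shift-reduce conflict.
I3 contains reduce items [P → T .], [T → .] and shift items [T → . (], [T → . e * (] — shift-reduce conflict.
I12 contains reduce item [T → .] and shift items [A → . * * e], [T → . (], [T → . e * (] — shift-reduce conflict.

Answer: Yes — I0: [T → .] vs [P → . e A A]; I3: [P → T .] vs [T → . (]; I12: [T → .] vs [A → . * * e]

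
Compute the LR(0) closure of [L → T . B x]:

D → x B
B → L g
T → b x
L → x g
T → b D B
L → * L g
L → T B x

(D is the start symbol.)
To compute CLOSURE, for each item [A → α.Bβ] where B is a non-terminal, add [B → .γ] for all productions B → γ; repeat for the newly added items until nothing changes.

Start with: [L → T . B x]
  [L → T . B x] has the dot before B: add [B → . L g]
  [B → . L g] has the dot before L: add [L → . x g], [L → . * L g], [L → . T B x]
  [L → . T B x] has the dot before T: add [T → . b x], [T → . b D B]
No further items can be added.

CLOSURE = { [B → . L g], [L → . * L g], [L → . T B x], [L → . x g], [L → T . B x], [T → . b D B], [T → . b x] }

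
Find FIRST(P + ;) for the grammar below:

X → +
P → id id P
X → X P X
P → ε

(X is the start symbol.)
FIRST sets of the non-terminals involved (from the grammar, by fixed-point iteration):
  FIRST(P) = { 'id', ε }

To compute FIRST(P + ;), process the symbols left to right:
Symbol P is a non-terminal. Add FIRST(P) \ {ε} = { 'id' }
P is nullable (ε ∈ FIRST(P)), continue to the next symbol.
Symbol + is a terminal. Add '+' and stop.
FIRST(P + ;) = { '+', 'id' }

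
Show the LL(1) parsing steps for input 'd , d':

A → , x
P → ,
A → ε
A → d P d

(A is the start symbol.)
LL(1) parsing maintains a stack (initially the start symbol over $) and the input. At each step: if the stack top is a terminal, match it against the current input token; if it is a non-terminal N, replace it with the RHS of M[N, lookahead] (the unique production whose predict set contains the lookahead).

Stack is shown with the top on the left.

Stack    Input    Action
------------------------
A $      d , d $  output A → d P d
d P d $  d , d $  match 'd'
P d $    , d $    output P → ,
, d $    , d $    match ','
d $      d $      match 'd'
$        $        accept

The string is accepted.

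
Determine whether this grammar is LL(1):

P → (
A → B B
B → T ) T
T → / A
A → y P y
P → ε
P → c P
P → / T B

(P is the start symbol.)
A grammar is LL(1) if for each non-terminal N with multiple productions, the predict sets of those productions are pairwise disjoint, where PREDICT(N → α) = (FIRST(α) \ {ε}) ∪ (FOLLOW(N) if α ⇒* ε).

Relevant sets:
  FIRST(B) = { '/' }
  FOLLOW(P) = { $, 'y' }

For P:
  PREDICT(P → '(') = { '(' }
  PREDICT(P → ε) = { $, 'y' }
  PREDICT(P → c P) = { 'c' }
  PREDICT(P → '/' T B) = { '/' }
For A:
  PREDICT(A → B B) = { '/' }
  PREDICT(A → y P y) = { 'y' }
B, T have a single production, so nothing to check there.

All predict sets are disjoint. The grammar IS LL(1).

Answer: Yes, the grammar is LL(1).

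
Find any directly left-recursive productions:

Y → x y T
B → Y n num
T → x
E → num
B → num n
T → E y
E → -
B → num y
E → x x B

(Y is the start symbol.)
Direct left recursion occurs when N → N α for some non-terminal N (the right-hand side begins with the left-hand side itself).

Y → x y T: starts with x
B → Y n num: starts with Y
T → x: starts with x
E → num: starts with num
B → num n: starts with num
T → E y: starts with E
E → -: starts with '-'
B → num y: starts with num
E → x x B: starts with x

No direct left recursion found.

Answer: No direct left recursion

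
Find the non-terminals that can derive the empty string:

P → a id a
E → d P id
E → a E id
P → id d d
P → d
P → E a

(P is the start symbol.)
There are no ε-productions, so no non-terminal can derive ε.
No non-terminals are nullable.

Answer: None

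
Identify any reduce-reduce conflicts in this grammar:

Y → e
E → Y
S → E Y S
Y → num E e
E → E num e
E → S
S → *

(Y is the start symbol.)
Yes — I9: [Y → e .] vs [Y → num E e .]; I11: [E → E num e .] vs [Y → e .]; I13: [E → S .] vs [S → E Y S .]

A reduce-reduce conflict occurs when an LR(0) state has two complete items [A → α .] and [B → β .] — both call for a reduction, and with no lookahead the parser cannot choose between them.

Augment with Y' → Y and build the canonical LR(0) collection (I0 = CLOSURE({[Y' → . Y]}), then GOTO on every symbol after a dot until no new states appear). It has 14 states:
  I0: { [Y → . e], [Y → . num E e], [Y' → . Y] }  — shift
  I1: { [Y' → Y .] }  — accept
  I2: { [Y → e .] }  — reduce
  I3: { [E → . E num e], [E → . S], [E → . Y], [S → . *], [S → . E Y S], [Y → . e], [Y → . num E e], [Y → num . E e] }  — shift
  I4: { [S → * .] }  — reduce
  I5: { [E → E . num e], [S → E . Y S], [Y → . e], [Y → . num E e], [Y → num E . e] }  — shift
  I6: { [E → S .] }  — reduce
  I7: { [E → Y .] }  — reduce
  I8: { [E → . E num e], [E → . S], [E → . Y], [S → . *], [S → . E Y S], [S → E Y . S], [Y → . e], [Y → . num E e] }  — shift
  I9: { [Y → e .], [Y → num E e .] }  — 2 reduces
  I10: { [E → . E num e], [E → . S], [E → . Y], [E → E num . e], [S → . *], [S → . E Y S], [Y → . e], [Y → . num E e], [Y → num . E e] }  — shift
  I11: { [E → E num e .], [Y → e .] }  — 2 reduces
  I12: { [E → E . num e], [S → E . Y S], [Y → . e], [Y → . num E e] }  — shift
  I13: { [E → S .], [S → E Y S .] }  — 2 reduces

I9 contains complete items [Y → e .], [Y → num E e .] — reduce-reduce conflict.
I11 contains complete items [E → E num e .], [Y → e .] — reduce-reduce conflict.
I13 contains complete items [E → S .], [S → E Y S .] — reduce-reduce conflict.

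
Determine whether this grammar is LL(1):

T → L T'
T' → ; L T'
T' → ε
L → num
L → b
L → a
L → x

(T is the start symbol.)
Yes, the grammar is LL(1).

A grammar is LL(1) if for each non-terminal N with multiple productions, the predict sets of those productions are pairwise disjoint, where PREDICT(N → α) = (FIRST(α) \ {ε}) ∪ (FOLLOW(N) if α ⇒* ε).

Relevant sets:
  FOLLOW(T') = { $ }

For T':
  PREDICT(T' → ';' L T') = { ';' }
  PREDICT(T' → ε) = { $ }
For L:
  PREDICT(L → num) = { 'num' }
  PREDICT(L → b) = { 'b' }
  PREDICT(L → a) = { 'a' }
  PREDICT(L → x) = { 'x' }
T has a single production, so nothing to check there.

All predict sets are disjoint. The grammar IS LL(1).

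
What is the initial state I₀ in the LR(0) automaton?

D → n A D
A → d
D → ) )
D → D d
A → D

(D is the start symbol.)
{ [D → . ) )], [D → . D d], [D → . n A D], [D' → . D] }

First, augment the grammar with D' → D
I₀ = CLOSURE({ [D' → . D] }):
  [D' → . D] has the dot before D: add [D → . n A D], [D → . ) )], [D → . D d]
No further items can be added.

I₀ = { [D → . ) )], [D → . D d], [D → . n A D], [D' → . D] }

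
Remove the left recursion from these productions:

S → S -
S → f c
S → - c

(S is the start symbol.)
S is directly left-recursive. The standard transformation for
  A → A α₁ | ... | A α_m | β₁ | ... | β_n
is
  A  → β₁ A' | ... | β_n A'
  A' → α₁ A' | ... | α_m A' | ε

S → f c becomes S → f c S'
S → - c becomes S → - c S'
S → S - becomes S' → - S'
Add S' → ε

Resulting grammar:
S → f c S'
S → - c S'
S' → - S'
S' → ε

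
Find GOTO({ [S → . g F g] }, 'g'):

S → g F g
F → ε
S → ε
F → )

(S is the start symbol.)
GOTO(I, 'g') = CLOSURE({ [A → αX.β] : [A → α.Xβ] ∈ I, X = 'g' })

Items with dot before 'g', with the dot advanced:
  [S → . g F g] → [S → g . F g]
Closure of the advanced items:
  [S → g . F g] has the dot before F: add [F → .], [F → . )]

GOTO = { [F → . )], [F → .], [S → g . F g] }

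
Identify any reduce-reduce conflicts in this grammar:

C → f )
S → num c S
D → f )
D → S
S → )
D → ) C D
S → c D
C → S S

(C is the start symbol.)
A reduce-reduce conflict occurs when an LR(0) state has two complete items [A → α .] and [B → β .] — both call for a reduction, and with no lookahead the parser cannot choose between them.

Augment with C' → C and build the canonical LR(0) collection (I0 = CLOSURE({[C' → . C]}), then GOTO on every symbol after a dot until no new states appear). It has 18 states:
  I0: { [C → . S S], [C → . f )], [C' → . C], [S → . )], [S → . c D], [S → . num c S] }  — shift
  I1: { [S → ) .] }  — reduce
  I2: { [C' → C .] }  — accept
  I3: { [C → S . S], [S → . )], [S → . c D], [S → . num c S] }  — shift
  I4: { [D → . ) C D], [D → . S], [D → . f )], [S → . )], [S → . c D], [S → . num c S], [S → c . D] }  — shift
  I5: { [C → f . )] }  — shift
  I6: { [S → num . c S] }  — shift
  I7: { [S → . )], [S → . c D], [S → . num c S], [S → num c . S] }  — shift
  I8: { [S → num c S .] }  — reduce
  I9: { [C → f ) .] }  — reduce
  I10: { [C → . S S], [C → . f )], [D → ) . C D], [S → ) .], [S → . )], [S → . c D], [S → . num c S] }  — shift, reduce
  I11: { [S → c D .] }  — reduce
  I12: { [D → S .] }  — reduce
  I13: { [D → f . )] }  — shift
  I14: { [D → f ) .] }  — reduce
  I15: { [D → ) C . D], [D → . ) C D], [D → . S], [D → . f )], [S → . )], [S → . c D], [S → . num c S] }  — shift
  I16: { [D → ) C D .] }  — reduce
  I17: { [C → S S .] }  — reduce

No state contains more than one complete item.

Answer: No reduce-reduce conflicts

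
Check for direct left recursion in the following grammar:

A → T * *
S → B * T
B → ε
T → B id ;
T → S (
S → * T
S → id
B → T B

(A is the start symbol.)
No direct left recursion

A → T * *: starts with T
S → B * T: starts with B
B → ε: starts with ε
T → B id ;: starts with B
T → S (: starts with S
S → * T: starts with '*'
S → id: starts with id
B → T B: starts with T

No direct left recursion found.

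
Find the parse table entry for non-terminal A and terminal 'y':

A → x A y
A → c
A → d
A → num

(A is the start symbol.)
Empty (error entry)

To find M[A, 'y'], we find productions for A where 'y' is in the predict set (PREDICT(N → α) = (FIRST(α) \ {ε}) ∪ (FOLLOW(N) if α ⇒* ε)).

A → x A y: PREDICT = { 'x' }
A → c: PREDICT = { 'c' }
A → d: PREDICT = { 'd' }
A → num: PREDICT = { 'num' }

M[A, 'y'] is empty (no production applies)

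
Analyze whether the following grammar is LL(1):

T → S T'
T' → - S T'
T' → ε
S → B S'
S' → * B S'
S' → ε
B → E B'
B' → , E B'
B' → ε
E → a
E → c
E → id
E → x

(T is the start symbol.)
Yes, the grammar is LL(1).

Relevant sets:
  FOLLOW(T') = { $ }
  FOLLOW(S') = { $, '-' }
  FOLLOW(B') = { $, '*', '-' }

For T':
  PREDICT(T' → '-' S T') = { '-' }
  PREDICT(T' → ε) = { $ }
For S':
  PREDICT(S' → '*' B S') = { '*' }
  PREDICT(S' → ε) = { $, '-' }
For B':
  PREDICT(B' → ',' E B') = { ',' }
  PREDICT(B' → ε) = { $, '*', '-' }
For E:
  PREDICT(E → a) = { 'a' }
  PREDICT(E → c) = { 'c' }
  PREDICT(E → id) = { 'id' }
  PREDICT(E → x) = { 'x' }
T, S, B have a single production, so nothing to check there.

All predict sets are disjoint. The grammar IS LL(1).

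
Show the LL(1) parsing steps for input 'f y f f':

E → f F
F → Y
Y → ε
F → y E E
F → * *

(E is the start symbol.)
Stack is shown with the top on the left.

Stack    Input      Action
--------------------------
E $      f y f f $  output E → f F
f F $    f y f f $  match 'f'
F $      y f f $    output F → y E E
y E E $  y f f $    match 'y'
E E $    f f $      output E → f F
f F E $  f f $      match 'f'
F E $    f $        output F → Y
Y E $    f $        output Y → ε
E $      f $        output E → f F
f F $    f $        match 'f'
F $      $          output F → Y
Y $      $          output Y → ε
$        $          accept

The string is accepted.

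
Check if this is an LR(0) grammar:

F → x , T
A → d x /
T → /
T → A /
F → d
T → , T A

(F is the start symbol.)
Augment with F' → F and build the canonical LR(0) collection (I0 = CLOSURE({[F' → . F]}), then GOTO on every symbol after a dot until no new states appear). It has 15 states:
  I0: { [F → . d], [F → . x , T], [F' → . F] }  — shift
  I1: { [F' → F .] }  — accept
  I2: { [F → d .] }  — reduce
  I3: { [F → x . , T] }  — shift
  I4: { [A → . d x /], [F → x , . T], [T → . , T A], [T → . /], [T → . A /] }  — shift
  I5: { [A → . d x /], [T → , . T A], [T → . , T A], [T → . /], [T → . A /] }  — shift
  I6: { [T → / .] }  — reduce
  I7: { [T → A . /] }  — shift
  I8: { [F → x , T .] }  — reduce
  I9: { [A → d . x /] }  — shift
  I10: { [A → d x . /] }  — shift
  I11: { [A → d x / .] }  — reduce
  I12: { [T → A / .] }  — reduce
  I13: { [A → . d x /], [T → , T . A] }  — shift
  I14: { [T → , T A .] }  — reduce

Every state is either a pure shift/goto state or contains exactly one complete item and nothing to shift — no conflicts. The grammar is LR(0).

Answer: Yes, the grammar is LR(0)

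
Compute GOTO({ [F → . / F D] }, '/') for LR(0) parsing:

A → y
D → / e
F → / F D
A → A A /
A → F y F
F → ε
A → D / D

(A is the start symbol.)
GOTO(I, '/') = CLOSURE({ [A → αX.β] : [A → α.Xβ] ∈ I, X = '/' })

Items with dot before '/', with the dot advanced:
  [F → . / F D] → [F → / . F D]
Closure of the advanced items:
  [F → / . F D] has the dot before F: add [F → . / F D], [F → .]

GOTO = { [F → . / F D], [F → .], [F → / . F D] }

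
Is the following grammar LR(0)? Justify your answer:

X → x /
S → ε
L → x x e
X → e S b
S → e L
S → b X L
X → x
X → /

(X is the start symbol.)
A grammar is LR(0) if no state in the canonical LR(0) collection has:
  - both a shift item (dot before a terminal) and a complete item (shift-reduce conflict), or
  - two or more complete items (reduce-reduce conflict; the accept item [X' → X .] counts as a complete item here).

Augment with X' → X and build the canonical LR(0) collection (I0 = CLOSURE({[X' → . X]}), then GOTO on every symbol after a dot until no new states appear). It has 16 states:
  I0: { [X → . /], [X → . e S b], [X → . x /], [X → . x], [X' → . X] }  — shift
  I1: { [X → / .] }  — reduce
  I2: { [X' → X .] }  — accept
  I3: { [S → . b X L], [S → . e L], [S → .], [X → e . S b] }  — shift, reduce
  I4: { [X → x . /], [X → x .] }  — shift, reduce
  I5: { [X → x / .] }  — reduce
  I6: { [X → e S . b] }  — shift
  I7: { [S → b . X L], [X → . /], [X → . e S b], [X → . x /], [X → . x] }  — shift
  I8: { [L → . x x e], [S → e . L] }  — shift
  I9: { [S → e L .] }  — reduce
  I10: { [L → x . x e] }  — shift
  I11: { [L → x x . e] }  — shift
  I12: { [L → x x e .] }  — reduce
  I13: { [L → . x x e], [S → b X . L] }  — shift
  I14: { [S → b X L .] }  — reduce
  I15: { [X → e S b .] }  — reduce

Conflict in state I3:
  Shift-reduce conflict between [S → .] and [S → . b X L]
So the grammar is NOT LR(0).

Answer: No. Shift-reduce conflict between [S → .] and [S → . b X L]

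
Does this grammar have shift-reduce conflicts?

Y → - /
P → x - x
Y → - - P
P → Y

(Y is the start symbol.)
No shift-reduce conflicts

Augment with Y' → Y and build the canonical LR(0) collection (I0 = CLOSURE({[Y' → . Y]}), then GOTO on every symbol after a dot until no new states appear). It has 10 states:
  I0: { [Y → . - - P], [Y → . - /], [Y' → . Y] }  — shift
  I1: { [Y → - . - P], [Y → - . /] }  — shift
  I2: { [Y' → Y .] }  — accept
  I3: { [P → . Y], [P → . x - x], [Y → - - . P], [Y → . - - P], [Y → . - /] }  — shift
  I4: { [Y → - / .] }  — reduce
  I5: { [Y → - - P .] }  — reduce
  I6: { [P → Y .] }  — reduce
  I7: { [P → x . - x] }  — shift
  I8: { [P → x - . x] }  — shift
  I9: { [P → x - x .] }  — reduce

No state contains both a complete item and a shift item.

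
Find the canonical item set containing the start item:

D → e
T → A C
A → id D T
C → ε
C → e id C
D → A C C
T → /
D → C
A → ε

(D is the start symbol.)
First, augment the grammar with D' → D
I₀ = CLOSURE({ [D' → . D] }):
  [D' → . D] has the dot before D: add [D → . e], [D → . A C C], [D → . C]
  [D → . A C C] has the dot before A: add [A → . id D T], [A → .]
  [D → . C] has the dot before C: add [C → .], [C → . e id C]
No further items can be added.

I₀ = { [A → . id D T], [A → .], [C → . e id C], [C → .], [D → . A C C], [D → . C], [D → . e], [D' → . D] }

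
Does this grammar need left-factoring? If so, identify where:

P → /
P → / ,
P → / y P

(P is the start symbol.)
Yes, P has productions with common prefix '/'

Left-factoring is needed when two productions for the same non-terminal
share a common prefix on the right-hand side.

Productions for P:
  P → /
  P → / ,
  P → / y P

Found common prefix '/' in productions for P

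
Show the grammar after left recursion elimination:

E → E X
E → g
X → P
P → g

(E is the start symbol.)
E → g E'
E' → X E'
E' → ε
X → P
P → g

E is directly left-recursive. The standard transformation for
  A → A α₁ | ... | A α_m | β₁ | ... | β_n
is
  A  → β₁ A' | ... | β_n A'
  A' → α₁ A' | ... | α_m A' | ε

E → g becomes E → g E'
E → E X becomes E' → X E'
Add E' → ε

Productions for other non-terminals are unchanged:
  X → P
  P → g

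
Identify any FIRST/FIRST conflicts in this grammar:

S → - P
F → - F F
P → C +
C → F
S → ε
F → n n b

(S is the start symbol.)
No FIRST/FIRST conflicts.

A FIRST/FIRST conflict occurs when two productions N → α and N → β for the same non-terminal have FIRST(α) ∩ FIRST(β) ≠ ∅ (with ε ∈ FIRST of a nullable right-hand side, so two nullable alternatives also conflict).

Productions for S:
  S → - P: FIRST = { '-' }
  S → ε: FIRST = { ε }
Productions for F:
  F → - F F: FIRST = { '-' }
  F → n n b: FIRST = { 'n' }
P, C have only one production, so no FIRST/FIRST conflict is possible there.

All alternatives of each non-terminal have pairwise disjoint FIRST sets.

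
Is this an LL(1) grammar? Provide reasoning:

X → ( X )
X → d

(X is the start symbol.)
Yes, the grammar is LL(1).

A grammar is LL(1) if for each non-terminal N with multiple productions, the predict sets of those productions are pairwise disjoint, where PREDICT(N → α) = (FIRST(α) \ {ε}) ∪ (FOLLOW(N) if α ⇒* ε).

For X:
  PREDICT(X → '(' X ')') = { '(' }
  PREDICT(X → d) = { 'd' }

All predict sets are disjoint. The grammar IS LL(1).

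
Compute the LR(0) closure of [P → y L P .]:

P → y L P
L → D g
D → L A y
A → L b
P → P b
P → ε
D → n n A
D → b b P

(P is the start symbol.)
{ [P → y L P .] }

To compute CLOSURE, for each item [A → α.Bβ] where B is a non-terminal, add [B → .γ] for all productions B → γ; repeat for the newly added items until nothing changes.

Start with: [P → y L P .]
The dot is at the end, so nothing is added.

CLOSURE = { [P → y L P .] }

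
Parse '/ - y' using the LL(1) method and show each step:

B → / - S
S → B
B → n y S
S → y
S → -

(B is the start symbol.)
LL(1) parsing maintains a stack (initially the start symbol over $) and the input. At each step: if the stack top is a terminal, match it against the current input token; if it is a non-terminal N, replace it with the RHS of M[N, lookahead] (the unique production whose predict set contains the lookahead).

Stack is shown with the top on the left.

Stack    Input    Action
------------------------
B $      / - y $  output B → / - S
/ - S $  / - y $  match '/'
- S $    - y $    match '-'
S $      y $      output S → y
y $      y $      match 'y'
$        $        accept

The string is accepted.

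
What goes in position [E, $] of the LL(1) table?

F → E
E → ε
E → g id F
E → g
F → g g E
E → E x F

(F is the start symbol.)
To find M[E, $], we find productions for E where $ is in the predict set (PREDICT(N → α) = (FIRST(α) \ {ε}) ∪ (FOLLOW(N) if α ⇒* ε)).

Relevant sets:
  FIRST(E) = { 'g', 'x', ε }
  FOLLOW(E) = { $, 'x' }

E → ε: PREDICT = { $, 'x' }
  $ is in predict set, so this production goes in M[E, $]
E → g id F: PREDICT = { 'g' }
E → g: PREDICT = { 'g' }
E → E x F: PREDICT = { 'g', 'x' }

M[E, $] = E → ε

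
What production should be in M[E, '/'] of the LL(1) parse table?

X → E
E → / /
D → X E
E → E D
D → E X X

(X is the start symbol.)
To find M[E, '/'], we find productions for E where '/' is in the predict set (PREDICT(N → α) = (FIRST(α) \ {ε}) ∪ (FOLLOW(N) if α ⇒* ε)).

Relevant sets:
  FIRST(E) = { '/' }

E → / /: PREDICT = { '/' }
  '/' is in predict set, so this production goes in M[E, '/']
E → E D: PREDICT = { '/' }
  '/' is in predict set, so this production goes in M[E, '/']

M[E, '/'] = E → / /, E → E D  (a multiply-defined cell — the grammar is not LL(1))

Answer: E → / /, E → E D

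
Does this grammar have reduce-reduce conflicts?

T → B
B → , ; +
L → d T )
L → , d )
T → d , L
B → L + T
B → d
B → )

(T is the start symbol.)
Augment with T' → T and build the canonical LR(0) collection (I0 = CLOSURE({[T' → . T]}), then GOTO on every symbol after a dot until no new states appear). It has 20 states:
  I0: { [B → . )], [B → . , ; +], [B → . L + T], [B → . d], [L → . , d )], [L → . d T )], [T → . B], [T → . d , L], [T' → . T] }  — shift
  I1: { [B → ) .] }  — reduce
  I2: { [B → , . ; +], [L → , . d )] }  — shift
  I3: { [T → B .] }  — reduce
  I4: { [B → L . + T] }  — shift
  I5: { [T' → T .] }  — accept
  I6: { [B → . )], [B → . , ; +], [B → . L + T], [B → . d], [B → d .], [L → . , d )], [L → . d T )], [L → d . T )], [T → . B], [T → . d , L], [T → d . , L] }  — shift, reduce
  I7: { [B → , . ; +], [L → , . d )], [L → . , d )], [L → . d T )], [T → d , . L] }  — shift
  I8: { [L → d T . )] }  — shift
  I9: { [L → d T ) .] }  — reduce
  I10: { [L → , . d )] }  — shift
  I11: { [B → , ; . +] }  — shift
  I12: { [T → d , L .] }  — reduce
  I13: { [B → . )], [B → . , ; +], [B → . L + T], [B → . d], [L → , d . )], [L → . , d )], [L → . d T )], [L → d . T )], [T → . B], [T → . d , L] }  — shift
  I14: { [B → ) .], [L → , d ) .] }  — 2 reduces
  I15: { [B → , ; + .] }  — reduce
  I16: { [L → , d . )] }  — shift
  I17: { [L → , d ) .] }  — reduce
  I18: { [B → . )], [B → . , ; +], [B → . L + T], [B → . d], [B → L + . T], [L → . , d )], [L → . d T )], [T → . B], [T → . d , L] }  — shift
  I19: { [B → L + T .] }  — reduce

I14 contains complete items [B → ) .], [L → , d ) .] — reduce-reduce conflict.

Answer: Yes — I14: [B → ) .] vs [L → , d ) .]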